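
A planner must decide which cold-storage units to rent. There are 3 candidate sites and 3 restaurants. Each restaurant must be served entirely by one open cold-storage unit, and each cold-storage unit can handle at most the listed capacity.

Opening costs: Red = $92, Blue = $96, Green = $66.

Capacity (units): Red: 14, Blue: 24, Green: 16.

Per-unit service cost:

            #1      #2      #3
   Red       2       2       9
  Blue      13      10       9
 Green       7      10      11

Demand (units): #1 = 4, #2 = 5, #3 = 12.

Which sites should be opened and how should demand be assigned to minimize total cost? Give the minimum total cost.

Minimum total cost: 306

Open {Blue}: #1→Blue 13·4=52, #2→Blue 10·5=50, #3→Blue 9·12=108.
Loads: Blue carries 21/24. Service 210; fixed 96; total 306.
Next best feasible plan costs 308.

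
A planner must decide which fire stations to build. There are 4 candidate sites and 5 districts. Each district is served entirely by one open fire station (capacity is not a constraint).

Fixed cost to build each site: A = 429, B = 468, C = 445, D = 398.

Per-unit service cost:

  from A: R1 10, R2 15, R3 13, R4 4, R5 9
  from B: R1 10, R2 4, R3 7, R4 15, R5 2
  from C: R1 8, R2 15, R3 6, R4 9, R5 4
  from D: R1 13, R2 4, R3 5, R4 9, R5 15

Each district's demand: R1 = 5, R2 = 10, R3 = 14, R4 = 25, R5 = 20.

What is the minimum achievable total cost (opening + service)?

For any fixed open set, each district goes to its cheapest open site; total = fixed + service.
{C}: R1→C 8·5=40, R2→C 15·10=150, R3→C 6·14=84, R4→C 9·25=225, R5→C 4·20=80. Service 579; fixed 445; total 1024.
{B}: service 603 + fixed 468 = 1071
{A}: R1→A 10·5=50, R2→A 15·10=150, R3→A 13·14=182, R4→A 4·25=100, R5→A 9·20=180. Service 662; fixed 429; total 1091.
{A, B, C, D}: R1→C 8·5=40, R2→B 4·10=40, R3→D 5·14=70, R4→A 4·25=100, R5→B 2·20=40. Service 290; fixed 1740; total 2030.
No other subset beats 1024.

Minimum total cost: 1024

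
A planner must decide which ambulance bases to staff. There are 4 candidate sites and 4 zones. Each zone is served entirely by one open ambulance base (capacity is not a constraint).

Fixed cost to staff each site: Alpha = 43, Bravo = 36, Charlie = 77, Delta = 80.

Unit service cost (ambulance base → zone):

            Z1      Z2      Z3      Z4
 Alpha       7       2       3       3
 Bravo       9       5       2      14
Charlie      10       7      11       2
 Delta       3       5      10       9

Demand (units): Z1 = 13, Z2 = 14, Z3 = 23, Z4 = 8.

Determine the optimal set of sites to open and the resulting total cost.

For any fixed open set, each zone goes to its cheapest open site; total = fixed + service.
{Alpha}: Z1→Alpha 7·13=91, Z2→Alpha 2·14=28, Z3→Alpha 3·23=69, Z4→Alpha 3·8=24. Service 212; fixed 43; total 255.
{Alpha, Bravo}: Z1→Alpha 7·13=91, Z2→Alpha 2·14=28, Z3→Bravo 2·23=46, Z4→Alpha 3·8=24. Service 189; fixed 79; total 268.
{Alpha, Delta}: Z1→Delta 3·13=39, Z2→Alpha 2·14=28, Z3→Alpha 3·23=69, Z4→Alpha 3·8=24. Service 160; fixed 123; total 283.
{Alpha, Bravo, Charlie, Delta}: service 129 + fixed 236 = 365
(All 15 nonempty subsets were checked; Alpha only is lowest.)

Open Alpha only; minimum total cost 255.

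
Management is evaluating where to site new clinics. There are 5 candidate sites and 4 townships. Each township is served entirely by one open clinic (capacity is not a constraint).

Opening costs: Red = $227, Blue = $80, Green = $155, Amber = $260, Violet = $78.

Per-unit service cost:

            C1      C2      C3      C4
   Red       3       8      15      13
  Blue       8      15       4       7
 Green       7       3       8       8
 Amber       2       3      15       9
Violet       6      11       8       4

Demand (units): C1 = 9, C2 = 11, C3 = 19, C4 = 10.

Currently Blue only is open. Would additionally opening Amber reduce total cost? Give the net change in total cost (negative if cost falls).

Current service cost with {Blue}: 383.
Adding Amber: each township re-picks its cheapest; new service cost 197, saving 186.
Extra fixed cost: 260. Net change = 260 − 186 = 74.
(Totals: 463 → 537.)

No — net change +74 (cost rises by 74).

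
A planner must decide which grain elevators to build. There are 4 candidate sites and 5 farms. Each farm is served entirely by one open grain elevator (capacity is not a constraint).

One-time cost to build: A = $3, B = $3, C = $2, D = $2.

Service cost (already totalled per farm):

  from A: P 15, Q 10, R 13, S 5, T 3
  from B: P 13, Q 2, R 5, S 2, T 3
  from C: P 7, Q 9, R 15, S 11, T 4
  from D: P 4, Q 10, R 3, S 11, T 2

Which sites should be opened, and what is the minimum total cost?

For any fixed open set, each farm goes to its cheapest open site; total = fixed + service.
{B, D}: P→D 4, Q→B 2, R→D 3, S→B 2, T→D 2. Service 13; fixed 5; total 18.
{B, C, D}: service 13 + fixed 7 = 20
{A, B, D}: service 13 + fixed 8 = 21
{A, B, C, D}: P→D 4, Q→B 2, R→D 3, S→B 2, T→D 2. Service 13; fixed 10; total 23.
No other subset beats 18.

Open B and D; minimum total cost 18.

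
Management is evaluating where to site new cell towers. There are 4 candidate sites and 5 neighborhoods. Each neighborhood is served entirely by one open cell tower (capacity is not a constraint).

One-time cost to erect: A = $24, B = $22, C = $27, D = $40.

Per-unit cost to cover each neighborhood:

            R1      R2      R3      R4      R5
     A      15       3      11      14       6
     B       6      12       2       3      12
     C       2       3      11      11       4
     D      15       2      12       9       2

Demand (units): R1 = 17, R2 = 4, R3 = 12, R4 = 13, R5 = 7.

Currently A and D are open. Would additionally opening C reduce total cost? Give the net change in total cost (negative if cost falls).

Yes — net change −194 (cost falls by 194).

Current service cost with {A, D}: 526.
Adding C: each neighborhood re-picks its cheapest; new service cost 305, saving 221.
Extra fixed cost: 27. Net change = 27 − 221 = -194.
(Totals: 590 → 396.)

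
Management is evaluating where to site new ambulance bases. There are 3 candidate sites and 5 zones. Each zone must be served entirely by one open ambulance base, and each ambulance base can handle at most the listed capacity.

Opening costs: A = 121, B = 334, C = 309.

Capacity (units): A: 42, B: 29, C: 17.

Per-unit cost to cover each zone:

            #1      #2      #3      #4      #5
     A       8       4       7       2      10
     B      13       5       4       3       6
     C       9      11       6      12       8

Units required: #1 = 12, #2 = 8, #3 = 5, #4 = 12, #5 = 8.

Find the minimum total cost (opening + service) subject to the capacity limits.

Open {A, B}: #1→A 8·12=96, #2→A 4·8=32, #3→B 4·5=20, #4→A 2·12=24, #5→B 6·8=48.
Loads: A carries 32/42, B carries 13/29. Service 220; fixed 455; total 675.
Next best feasible plan costs 676.

Minimum total cost: 675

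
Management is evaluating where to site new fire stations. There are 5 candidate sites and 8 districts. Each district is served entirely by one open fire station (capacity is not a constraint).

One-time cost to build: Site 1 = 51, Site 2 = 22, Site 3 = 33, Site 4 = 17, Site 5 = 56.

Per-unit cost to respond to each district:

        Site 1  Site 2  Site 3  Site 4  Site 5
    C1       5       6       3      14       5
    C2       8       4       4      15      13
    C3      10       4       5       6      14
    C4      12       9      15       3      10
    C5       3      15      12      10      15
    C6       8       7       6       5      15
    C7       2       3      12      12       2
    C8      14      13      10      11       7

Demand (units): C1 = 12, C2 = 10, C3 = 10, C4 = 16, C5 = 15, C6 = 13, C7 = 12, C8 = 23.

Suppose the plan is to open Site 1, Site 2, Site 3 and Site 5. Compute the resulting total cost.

Each district is assigned to its cheapest site among the open ones.
{Site 1, Site 2, Site 3, Site 5}: C1→Site 3 3·12=36, C2→Site 2 4·10=40, C3→Site 2 4·10=40, C4→Site 2 9·16=144, C5→Site 1 3·15=45, C6→Site 3 6·13=78, C7→Site 1 2·12=24, C8→Site 5 7·23=161. Service 568; fixed 162; total 730.

Total cost: 730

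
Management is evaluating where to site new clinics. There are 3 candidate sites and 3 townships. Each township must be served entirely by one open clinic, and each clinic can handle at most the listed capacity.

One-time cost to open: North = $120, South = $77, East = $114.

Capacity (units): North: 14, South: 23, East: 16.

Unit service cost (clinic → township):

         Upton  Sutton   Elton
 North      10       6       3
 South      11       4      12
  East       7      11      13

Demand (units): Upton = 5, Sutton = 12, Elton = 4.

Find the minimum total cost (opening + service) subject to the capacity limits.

Open {South}: Upton→South 11·5=55, Sutton→South 4·12=48, Elton→South 12·4=48.
Loads: South carries 21/23. Service 151; fixed 77; total 228.
Next best feasible plan costs 307.

Minimum total cost: 228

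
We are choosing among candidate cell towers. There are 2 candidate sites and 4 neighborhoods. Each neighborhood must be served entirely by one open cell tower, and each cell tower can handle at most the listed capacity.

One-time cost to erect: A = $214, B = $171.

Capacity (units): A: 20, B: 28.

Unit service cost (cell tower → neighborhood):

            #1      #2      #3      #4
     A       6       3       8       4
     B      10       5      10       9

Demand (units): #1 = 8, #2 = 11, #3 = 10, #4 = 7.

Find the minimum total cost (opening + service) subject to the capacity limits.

Open {A, B}: #1→A 6·8=48, #2→B 5·11=55, #3→B 10·10=100, #4→A 4·7=28.
Loads: A carries 15/20, B carries 21/28. Service 231; fixed 385; total 616.
Next best feasible plan costs 626.

Minimum total cost: 616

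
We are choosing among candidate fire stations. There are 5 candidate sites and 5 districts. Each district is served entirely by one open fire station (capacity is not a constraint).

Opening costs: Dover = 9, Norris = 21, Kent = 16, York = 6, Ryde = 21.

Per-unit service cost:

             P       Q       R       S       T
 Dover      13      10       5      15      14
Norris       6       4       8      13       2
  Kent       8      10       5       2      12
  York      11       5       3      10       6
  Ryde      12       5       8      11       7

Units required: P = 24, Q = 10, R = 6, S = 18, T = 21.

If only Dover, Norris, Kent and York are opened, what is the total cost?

Each district is assigned to its cheapest site among the open ones.
{Dover, Norris, Kent, York}: P→Norris 6·24=144, Q→Norris 4·10=40, R→York 3·6=18, S→Kent 2·18=36, T→Norris 2·21=42. Service 280; fixed 52; total 332.

Total cost: 332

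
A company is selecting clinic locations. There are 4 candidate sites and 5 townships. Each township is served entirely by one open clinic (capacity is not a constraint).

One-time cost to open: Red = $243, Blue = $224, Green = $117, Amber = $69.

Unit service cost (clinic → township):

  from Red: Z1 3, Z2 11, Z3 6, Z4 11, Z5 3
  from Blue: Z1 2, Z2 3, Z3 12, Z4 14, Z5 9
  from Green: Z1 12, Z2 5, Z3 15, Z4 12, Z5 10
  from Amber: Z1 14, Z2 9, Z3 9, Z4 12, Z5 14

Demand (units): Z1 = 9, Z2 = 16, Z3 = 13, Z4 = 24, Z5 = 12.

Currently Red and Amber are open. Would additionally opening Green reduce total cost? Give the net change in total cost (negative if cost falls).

No — net change +53 (cost rises by 53).

Current service cost with {Red, Amber}: 549.
Adding Green: each township re-picks its cheapest; new service cost 485, saving 64.
Extra fixed cost: 117. Net change = 117 − 64 = 53.
(Totals: 861 → 914.)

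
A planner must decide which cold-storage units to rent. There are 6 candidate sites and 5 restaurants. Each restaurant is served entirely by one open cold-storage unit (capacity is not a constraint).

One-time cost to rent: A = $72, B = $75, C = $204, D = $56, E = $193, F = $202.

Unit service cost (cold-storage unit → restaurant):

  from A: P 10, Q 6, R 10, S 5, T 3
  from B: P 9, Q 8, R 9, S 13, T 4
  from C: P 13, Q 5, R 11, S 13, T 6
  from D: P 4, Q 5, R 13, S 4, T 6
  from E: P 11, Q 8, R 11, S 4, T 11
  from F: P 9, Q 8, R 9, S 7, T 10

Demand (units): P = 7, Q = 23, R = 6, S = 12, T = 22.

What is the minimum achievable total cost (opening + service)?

Minimum total cost: 445

For any fixed open set, each restaurant goes to its cheapest open site; total = fixed + service.
{A, D}: P→D 4·7=28, Q→D 5·23=115, R→A 10·6=60, S→D 4·12=48, T→A 3·22=66. Service 317; fixed 128; total 445.
{D}: service 401 + fixed 56 = 457
{B, D}: service 333 + fixed 131 = 464
{A, B, C, D, E, F}: P→D 4·7=28, Q→C 5·23=115, R→B 9·6=54, S→D 4·12=48, T→A 3·22=66. Service 311; fixed 802; total 1113.
No other subset beats 445.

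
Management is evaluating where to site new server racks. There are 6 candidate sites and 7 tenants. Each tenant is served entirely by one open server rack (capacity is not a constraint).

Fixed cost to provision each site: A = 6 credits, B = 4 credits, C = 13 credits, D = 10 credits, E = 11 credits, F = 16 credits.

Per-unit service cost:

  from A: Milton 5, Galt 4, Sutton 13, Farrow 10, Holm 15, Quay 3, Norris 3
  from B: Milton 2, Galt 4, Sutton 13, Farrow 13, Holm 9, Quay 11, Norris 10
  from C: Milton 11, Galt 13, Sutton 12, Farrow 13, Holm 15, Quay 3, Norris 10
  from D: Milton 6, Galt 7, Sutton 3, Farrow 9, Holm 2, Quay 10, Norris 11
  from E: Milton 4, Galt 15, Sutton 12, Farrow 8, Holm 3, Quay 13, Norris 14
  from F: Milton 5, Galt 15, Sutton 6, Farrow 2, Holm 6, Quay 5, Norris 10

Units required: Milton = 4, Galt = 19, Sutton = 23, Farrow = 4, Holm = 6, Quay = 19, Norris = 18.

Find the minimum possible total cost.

Minimum total cost: 320

For any fixed open set, each tenant goes to its cheapest open site; total = fixed + service.
{A, B, D, F}: Milton→B 2·4=8, Galt→A 4·19=76, Sutton→D 3·23=69, Farrow→F 2·4=8, Holm→D 2·6=12, Quay→A 3·19=57, Norris→A 3·18=54. Service 284; fixed 36; total 320.
{A, D, F}: service 296 + fixed 32 = 328
{A, B, D, E, F}: service 284 + fixed 47 = 331
{A, B, C, D, E, F}: service 284 + fixed 60 = 344
No other subset beats 320.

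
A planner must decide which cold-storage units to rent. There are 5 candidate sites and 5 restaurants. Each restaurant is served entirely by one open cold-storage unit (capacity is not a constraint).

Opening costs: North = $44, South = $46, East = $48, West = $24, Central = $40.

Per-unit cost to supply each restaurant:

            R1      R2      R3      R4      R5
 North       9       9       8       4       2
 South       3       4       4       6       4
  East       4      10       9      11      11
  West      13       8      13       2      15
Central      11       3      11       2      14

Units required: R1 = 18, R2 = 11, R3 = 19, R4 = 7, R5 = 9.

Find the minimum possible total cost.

Minimum total cost: 294

For any fixed open set, each restaurant goes to its cheapest open site; total = fixed + service.
{South, West}: R1→South 3·18=54, R2→South 4·11=44, R3→South 4·19=76, R4→West 2·7=14, R5→South 4·9=36. Service 224; fixed 70; total 294.
{South}: R1→South 3·18=54, R2→South 4·11=44, R3→South 4·19=76, R4→South 6·7=42, R5→South 4·9=36. Service 252; fixed 46; total 298.
{South, Central}: R1→South 3·18=54, R2→Central 3·11=33, R3→South 4·19=76, R4→Central 2·7=14, R5→South 4·9=36. Service 213; fixed 86; total 299.
{North, South, East, West, Central}: service 195 + fixed 202 = 397
No other subset beats 294.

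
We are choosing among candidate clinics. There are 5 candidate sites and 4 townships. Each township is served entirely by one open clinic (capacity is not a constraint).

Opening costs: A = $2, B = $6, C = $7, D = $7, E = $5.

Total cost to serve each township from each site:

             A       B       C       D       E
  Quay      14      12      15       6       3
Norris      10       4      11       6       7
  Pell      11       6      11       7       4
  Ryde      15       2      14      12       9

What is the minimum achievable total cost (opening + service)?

Minimum total cost: 24

For any fixed open set, each township goes to its cheapest open site; total = fixed + service.
{B, E}: Quay→E 3, Norris→B 4, Pell→E 4, Ryde→B 2. Service 13; fixed 11; total 24.
{A, B, E}: service 13 + fixed 13 = 26
{E}: service 23 + fixed 5 = 28
{A, B, C, D, E}: service 13 + fixed 27 = 40
No other subset beats 24.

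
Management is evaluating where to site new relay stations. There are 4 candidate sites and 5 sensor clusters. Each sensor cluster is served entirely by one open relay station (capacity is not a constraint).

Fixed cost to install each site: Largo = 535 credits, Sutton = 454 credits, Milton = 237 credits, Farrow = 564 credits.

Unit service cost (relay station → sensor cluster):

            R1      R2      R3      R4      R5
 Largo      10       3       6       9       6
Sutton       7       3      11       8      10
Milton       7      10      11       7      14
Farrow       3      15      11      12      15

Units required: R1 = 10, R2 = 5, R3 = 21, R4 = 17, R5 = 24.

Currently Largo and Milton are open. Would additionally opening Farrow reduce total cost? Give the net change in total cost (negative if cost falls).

No — net change +524 (cost rises by 524).

Current service cost with {Largo, Milton}: 474.
Adding Farrow: each sensor cluster re-picks its cheapest; new service cost 434, saving 40.
Extra fixed cost: 564. Net change = 564 − 40 = 524.
(Totals: 1246 → 1770.)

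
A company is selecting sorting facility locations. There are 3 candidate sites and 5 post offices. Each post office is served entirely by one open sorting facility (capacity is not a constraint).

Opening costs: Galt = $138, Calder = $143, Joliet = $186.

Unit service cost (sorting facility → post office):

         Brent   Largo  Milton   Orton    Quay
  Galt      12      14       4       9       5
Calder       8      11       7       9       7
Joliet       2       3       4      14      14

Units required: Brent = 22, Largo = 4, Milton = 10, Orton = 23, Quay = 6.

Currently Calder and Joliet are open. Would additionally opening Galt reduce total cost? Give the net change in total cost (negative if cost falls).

No — net change +126 (cost rises by 126).

Current service cost with {Calder, Joliet}: 345.
Adding Galt: each post office re-picks its cheapest; new service cost 333, saving 12.
Extra fixed cost: 138. Net change = 138 − 12 = 126.
(Totals: 674 → 800.)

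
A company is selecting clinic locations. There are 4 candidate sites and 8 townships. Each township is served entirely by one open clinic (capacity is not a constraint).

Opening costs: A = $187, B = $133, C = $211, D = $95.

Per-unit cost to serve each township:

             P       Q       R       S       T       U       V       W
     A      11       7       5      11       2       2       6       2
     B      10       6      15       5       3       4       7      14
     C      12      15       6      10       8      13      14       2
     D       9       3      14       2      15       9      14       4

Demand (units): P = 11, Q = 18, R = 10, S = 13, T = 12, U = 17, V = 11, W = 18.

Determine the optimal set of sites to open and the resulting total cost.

For any fixed open set, each township goes to its cheapest open site; total = fixed + service.
{A, D}: P→D 9·11=99, Q→D 3·18=54, R→A 5·10=50, S→D 2·13=26, T→A 2·12=24, U→A 2·17=34, V→A 6·11=66, W→A 2·18=36. Service 389; fixed 282; total 671.
{A}: service 600 + fixed 187 = 787
{B, D}: P→D 9·11=99, Q→D 3·18=54, R→D 14·10=140, S→D 2·13=26, T→B 3·12=36, U→B 4·17=68, V→B 7·11=77, W→D 4·18=72. Service 572; fixed 228; total 800.
{A, B, C, D}: P→D 9·11=99, Q→D 3·18=54, R→A 5·10=50, S→D 2·13=26, T→A 2·12=24, U→A 2·17=34, V→A 6·11=66, W→A 2·18=36. Service 389; fixed 626; total 1015.
(All 15 nonempty subsets were checked; A and D is lowest.)

Open A and D; minimum total cost 671.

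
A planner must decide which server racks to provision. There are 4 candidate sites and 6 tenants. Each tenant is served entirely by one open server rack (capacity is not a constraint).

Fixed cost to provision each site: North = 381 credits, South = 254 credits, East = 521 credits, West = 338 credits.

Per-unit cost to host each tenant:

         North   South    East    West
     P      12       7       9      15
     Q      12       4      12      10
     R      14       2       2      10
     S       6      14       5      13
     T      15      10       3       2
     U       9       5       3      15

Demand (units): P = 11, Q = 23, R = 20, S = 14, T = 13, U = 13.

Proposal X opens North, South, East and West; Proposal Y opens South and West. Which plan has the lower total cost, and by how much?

Proposal Y is cheaper by 764.

Proposal X: {North, South, East, West}: P→South 7·11=77, Q→South 4·23=92, R→South 2·20=40, S→East 5·14=70, T→West 2·13=26, U→East 3·13=39. Service 344; fixed 1494; total 1838.
Proposal Y: {South, West}: P→South 7·11=77, Q→South 4·23=92, R→South 2·20=40, S→West 13·14=182, T→West 2·13=26, U→South 5·13=65. Service 482; fixed 592; total 1074.
Difference: |1838 − 1074| = 764.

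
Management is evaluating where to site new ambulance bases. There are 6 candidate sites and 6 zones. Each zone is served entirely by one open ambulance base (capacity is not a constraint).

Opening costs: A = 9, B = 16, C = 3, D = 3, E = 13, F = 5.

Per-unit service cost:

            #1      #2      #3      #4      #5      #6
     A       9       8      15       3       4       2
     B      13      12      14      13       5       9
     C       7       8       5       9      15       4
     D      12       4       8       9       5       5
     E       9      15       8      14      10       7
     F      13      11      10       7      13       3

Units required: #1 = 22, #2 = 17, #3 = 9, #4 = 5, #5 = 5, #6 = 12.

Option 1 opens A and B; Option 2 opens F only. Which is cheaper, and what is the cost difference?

Option 1 is cheaper by 160.

Option 1: {A, B}: #1→A 9·22=198, #2→A 8·17=136, #3→B 14·9=126, #4→A 3·5=15, #5→A 4·5=20, #6→A 2·12=24. Service 519; fixed 25; total 544.
Option 2: {F}: #1→F 13·22=286, #2→F 11·17=187, #3→F 10·9=90, #4→F 7·5=35, #5→F 13·5=65, #6→F 3·12=36. Service 699; fixed 5; total 704.
Difference: |544 − 704| = 160.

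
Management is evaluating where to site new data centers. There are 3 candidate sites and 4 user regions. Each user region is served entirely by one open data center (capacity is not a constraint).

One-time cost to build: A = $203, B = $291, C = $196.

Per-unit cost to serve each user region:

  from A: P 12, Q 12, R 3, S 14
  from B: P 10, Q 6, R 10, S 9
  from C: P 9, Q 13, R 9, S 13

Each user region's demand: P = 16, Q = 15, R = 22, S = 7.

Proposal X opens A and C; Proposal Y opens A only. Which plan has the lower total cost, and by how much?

Proposal X: {A, C}: P→C 9·16=144, Q→A 12·15=180, R→A 3·22=66, S→C 13·7=91. Service 481; fixed 399; total 880.
Proposal Y: {A}: P→A 12·16=192, Q→A 12·15=180, R→A 3·22=66, S→A 14·7=98. Service 536; fixed 203; total 739.
Difference: |880 − 739| = 141.

Proposal Y is cheaper by 141.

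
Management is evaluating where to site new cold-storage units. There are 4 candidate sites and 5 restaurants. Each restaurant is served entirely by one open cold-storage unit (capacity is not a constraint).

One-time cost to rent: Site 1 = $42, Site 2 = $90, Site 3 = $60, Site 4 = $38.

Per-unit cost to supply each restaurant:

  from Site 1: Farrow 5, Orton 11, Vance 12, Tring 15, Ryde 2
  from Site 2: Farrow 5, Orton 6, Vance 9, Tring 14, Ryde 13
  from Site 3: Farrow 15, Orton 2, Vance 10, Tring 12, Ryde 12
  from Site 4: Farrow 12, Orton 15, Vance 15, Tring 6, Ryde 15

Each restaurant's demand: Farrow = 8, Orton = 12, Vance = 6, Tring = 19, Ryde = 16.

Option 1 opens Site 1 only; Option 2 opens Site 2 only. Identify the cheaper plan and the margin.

Option 1: {Site 1}: Farrow→Site 1 5·8=40, Orton→Site 1 11·12=132, Vance→Site 1 12·6=72, Tring→Site 1 15·19=285, Ryde→Site 1 2·16=32. Service 561; fixed 42; total 603.
Option 2: {Site 2}: Farrow→Site 2 5·8=40, Orton→Site 2 6·12=72, Vance→Site 2 9·6=54, Tring→Site 2 14·19=266, Ryde→Site 2 13·16=208. Service 640; fixed 90; total 730.
Difference: |603 − 730| = 127.

Option 1 is cheaper by 127.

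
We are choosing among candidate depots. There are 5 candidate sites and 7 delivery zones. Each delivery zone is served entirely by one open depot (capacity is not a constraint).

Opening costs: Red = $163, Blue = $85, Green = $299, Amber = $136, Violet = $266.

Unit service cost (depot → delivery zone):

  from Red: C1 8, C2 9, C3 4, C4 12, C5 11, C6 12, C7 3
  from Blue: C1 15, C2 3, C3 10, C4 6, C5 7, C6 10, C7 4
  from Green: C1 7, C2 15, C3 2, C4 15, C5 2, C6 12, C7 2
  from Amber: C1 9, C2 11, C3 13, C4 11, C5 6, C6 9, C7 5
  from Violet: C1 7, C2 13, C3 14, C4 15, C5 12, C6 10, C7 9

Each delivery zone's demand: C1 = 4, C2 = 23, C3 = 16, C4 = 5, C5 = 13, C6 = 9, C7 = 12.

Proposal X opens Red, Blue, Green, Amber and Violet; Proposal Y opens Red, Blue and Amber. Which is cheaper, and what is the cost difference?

Proposal X: {Red, Blue, Green, Amber, Violet}: C1→Green 7·4=28, C2→Blue 3·23=69, C3→Green 2·16=32, C4→Blue 6·5=30, C5→Green 2·13=26, C6→Amber 9·9=81, C7→Green 2·12=24. Service 290; fixed 949; total 1239.
Proposal Y: {Red, Blue, Amber}: C1→Red 8·4=32, C2→Blue 3·23=69, C3→Red 4·16=64, C4→Blue 6·5=30, C5→Amber 6·13=78, C6→Amber 9·9=81, C7→Red 3·12=36. Service 390; fixed 384; total 774.
Difference: |1239 − 774| = 465.

Proposal Y is cheaper by 465.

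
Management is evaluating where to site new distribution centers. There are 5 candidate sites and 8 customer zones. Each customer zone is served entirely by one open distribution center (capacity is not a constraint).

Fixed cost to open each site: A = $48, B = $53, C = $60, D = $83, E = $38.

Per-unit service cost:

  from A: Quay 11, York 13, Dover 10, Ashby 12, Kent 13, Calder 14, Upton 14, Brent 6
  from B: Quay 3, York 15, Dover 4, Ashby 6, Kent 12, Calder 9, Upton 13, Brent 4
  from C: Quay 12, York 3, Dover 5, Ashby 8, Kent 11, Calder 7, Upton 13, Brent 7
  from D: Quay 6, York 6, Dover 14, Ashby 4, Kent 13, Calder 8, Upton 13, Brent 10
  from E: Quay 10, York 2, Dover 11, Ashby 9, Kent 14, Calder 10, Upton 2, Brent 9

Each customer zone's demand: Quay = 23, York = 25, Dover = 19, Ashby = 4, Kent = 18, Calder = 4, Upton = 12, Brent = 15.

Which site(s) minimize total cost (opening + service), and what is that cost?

Open B and E; minimum total cost 646.

For any fixed open set, each customer zone goes to its cheapest open site; total = fixed + service.
{B, E}: Quay→B 3·23=69, York→E 2·25=50, Dover→B 4·19=76, Ashby→B 6·4=24, Kent→B 12·18=216, Calder→B 9·4=36, Upton→E 2·12=24, Brent→B 4·15=60. Service 555; fixed 91; total 646.
{B, C, E}: Quay→B 3·23=69, York→E 2·25=50, Dover→B 4·19=76, Ashby→B 6·4=24, Kent→C 11·18=198, Calder→C 7·4=28, Upton→E 2·12=24, Brent→B 4·15=60. Service 529; fixed 151; total 680.
{A, B, E}: service 555 + fixed 139 = 694
{A, B, C, D, E}: Quay→B 3·23=69, York→E 2·25=50, Dover→B 4·19=76, Ashby→D 4·4=16, Kent→C 11·18=198, Calder→C 7·4=28, Upton→E 2·12=24, Brent→B 4·15=60. Service 521; fixed 282; total 803.
No other subset beats 646.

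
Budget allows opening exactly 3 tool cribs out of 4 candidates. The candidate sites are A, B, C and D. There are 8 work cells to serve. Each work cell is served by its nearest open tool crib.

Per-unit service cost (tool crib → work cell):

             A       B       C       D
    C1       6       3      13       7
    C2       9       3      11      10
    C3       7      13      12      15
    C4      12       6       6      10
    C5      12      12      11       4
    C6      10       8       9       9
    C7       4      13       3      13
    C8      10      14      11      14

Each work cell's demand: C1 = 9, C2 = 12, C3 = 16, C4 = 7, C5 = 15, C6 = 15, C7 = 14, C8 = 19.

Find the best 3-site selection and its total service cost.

Choose A, B and D; total service cost 643.

With exactly 3 open, each work cell uses its cheapest among the chosen.
{A, B, D}: C1→B 3·9=27, C2→B 3·12=36, C3→A 7·16=112, C4→B 6·7=42, C5→D 4·15=60, C6→B 8·15=120, C7→A 4·14=56, C8→A 10·19=190. Service cost 643.
{B, C, D}: service cost 728
{A, B, C}: service cost 734
Among all 4 size-3 choices, {A, B, D} is lowest.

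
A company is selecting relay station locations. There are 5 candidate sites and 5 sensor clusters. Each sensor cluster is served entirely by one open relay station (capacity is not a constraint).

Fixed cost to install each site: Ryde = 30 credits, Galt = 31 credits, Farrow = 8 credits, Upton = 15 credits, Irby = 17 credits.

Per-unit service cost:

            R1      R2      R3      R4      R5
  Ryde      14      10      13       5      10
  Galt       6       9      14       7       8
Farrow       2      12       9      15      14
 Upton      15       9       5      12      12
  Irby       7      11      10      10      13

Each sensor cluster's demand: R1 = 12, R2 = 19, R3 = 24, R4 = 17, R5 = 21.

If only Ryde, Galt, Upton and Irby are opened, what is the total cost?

Each sensor cluster is assigned to its cheapest site among the open ones.
{Ryde, Galt, Upton, Irby}: R1→Galt 6·12=72, R2→Galt 9·19=171, R3→Upton 5·24=120, R4→Ryde 5·17=85, R5→Galt 8·21=168. Service 616; fixed 93; total 709.

Total cost: 709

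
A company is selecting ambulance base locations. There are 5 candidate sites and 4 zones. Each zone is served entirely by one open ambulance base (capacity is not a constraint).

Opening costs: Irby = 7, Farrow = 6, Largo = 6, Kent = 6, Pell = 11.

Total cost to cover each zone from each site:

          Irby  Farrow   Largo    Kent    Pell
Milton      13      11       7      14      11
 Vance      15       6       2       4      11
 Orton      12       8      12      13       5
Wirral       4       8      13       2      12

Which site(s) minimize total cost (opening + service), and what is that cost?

For any fixed open set, each zone goes to its cheapest open site; total = fixed + service.
{Largo, Kent}: Milton→Largo 7, Vance→Largo 2, Orton→Largo 12, Wirral→Kent 2. Service 23; fixed 12; total 35.
{Farrow, Largo}: Milton→Largo 7, Vance→Largo 2, Orton→Farrow 8, Wirral→Farrow 8. Service 25; fixed 12; total 37.
{Farrow, Largo, Kent}: service 19 + fixed 18 = 37
{Irby, Farrow, Largo, Kent, Pell}: Milton→Largo 7, Vance→Largo 2, Orton→Pell 5, Wirral→Kent 2. Service 16; fixed 36; total 52.
No other subset beats 35.

Open Largo and Kent; minimum total cost 35.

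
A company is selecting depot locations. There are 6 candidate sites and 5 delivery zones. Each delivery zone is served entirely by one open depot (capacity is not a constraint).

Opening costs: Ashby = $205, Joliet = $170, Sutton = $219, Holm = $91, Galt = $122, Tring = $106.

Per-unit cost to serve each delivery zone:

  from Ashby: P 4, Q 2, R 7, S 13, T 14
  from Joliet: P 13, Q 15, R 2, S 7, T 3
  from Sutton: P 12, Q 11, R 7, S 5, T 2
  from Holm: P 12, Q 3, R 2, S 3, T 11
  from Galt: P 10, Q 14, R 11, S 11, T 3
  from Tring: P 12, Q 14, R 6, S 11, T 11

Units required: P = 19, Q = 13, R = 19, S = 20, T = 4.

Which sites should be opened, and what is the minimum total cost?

Open Holm only; minimum total cost 500.

For any fixed open set, each delivery zone goes to its cheapest open site; total = fixed + service.
{Holm}: P→Holm 12·19=228, Q→Holm 3·13=39, R→Holm 2·19=38, S→Holm 3·20=60, T→Holm 11·4=44. Service 409; fixed 91; total 500.
{Ashby, Holm}: P→Ashby 4·19=76, Q→Ashby 2·13=26, R→Holm 2·19=38, S→Holm 3·20=60, T→Holm 11·4=44. Service 244; fixed 296; total 540.
{Holm, Galt}: P→Galt 10·19=190, Q→Holm 3·13=39, R→Holm 2·19=38, S→Holm 3·20=60, T→Galt 3·4=12. Service 339; fixed 213; total 552.
{Ashby, Joliet, Sutton, Holm, Galt, Tring}: service 208 + fixed 913 = 1121
No other subset beats 500.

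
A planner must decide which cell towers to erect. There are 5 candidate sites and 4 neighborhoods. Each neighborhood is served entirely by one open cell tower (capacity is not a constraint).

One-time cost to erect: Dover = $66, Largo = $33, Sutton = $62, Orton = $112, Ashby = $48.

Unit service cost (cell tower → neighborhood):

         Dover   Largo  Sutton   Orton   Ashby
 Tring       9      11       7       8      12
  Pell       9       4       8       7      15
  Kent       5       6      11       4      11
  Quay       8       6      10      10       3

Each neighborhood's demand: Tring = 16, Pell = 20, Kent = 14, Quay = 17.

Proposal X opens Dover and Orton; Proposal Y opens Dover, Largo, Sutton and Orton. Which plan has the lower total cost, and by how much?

Proposal Y is cheaper by 15.

Proposal X: {Dover, Orton}: Tring→Orton 8·16=128, Pell→Orton 7·20=140, Kent→Orton 4·14=56, Quay→Dover 8·17=136. Service 460; fixed 178; total 638.
Proposal Y: {Dover, Largo, Sutton, Orton}: Tring→Sutton 7·16=112, Pell→Largo 4·20=80, Kent→Orton 4·14=56, Quay→Largo 6·17=102. Service 350; fixed 273; total 623.
Difference: |638 − 623| = 15.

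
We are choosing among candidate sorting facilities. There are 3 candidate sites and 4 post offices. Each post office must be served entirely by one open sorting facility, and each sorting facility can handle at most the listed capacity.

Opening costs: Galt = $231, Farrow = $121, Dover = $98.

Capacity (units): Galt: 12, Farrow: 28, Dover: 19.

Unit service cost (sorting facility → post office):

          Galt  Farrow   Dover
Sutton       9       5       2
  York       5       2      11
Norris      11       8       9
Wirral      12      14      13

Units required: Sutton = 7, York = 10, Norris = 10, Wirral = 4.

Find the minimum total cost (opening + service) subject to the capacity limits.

Minimum total cost: 385

Open {Farrow, Dover}: Sutton→Dover 2·7=14, York→Farrow 2·10=20, Norris→Farrow 8·10=80, Wirral→Dover 13·4=52.
Loads: Farrow carries 20/28, Dover carries 11/19. Service 166; fixed 219; total 385.
Next best feasible plan costs 389.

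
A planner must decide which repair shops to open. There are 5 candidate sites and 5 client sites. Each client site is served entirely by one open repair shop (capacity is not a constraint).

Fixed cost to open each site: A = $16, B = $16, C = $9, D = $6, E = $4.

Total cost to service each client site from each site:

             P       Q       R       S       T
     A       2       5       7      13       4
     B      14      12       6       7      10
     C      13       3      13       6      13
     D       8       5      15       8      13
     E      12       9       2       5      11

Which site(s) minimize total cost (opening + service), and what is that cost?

For any fixed open set, each client site goes to its cheapest open site; total = fixed + service.
{A, E}: P→A 2, Q→A 5, R→E 2, S→E 5, T→A 4. Service 18; fixed 20; total 38.
{D, E}: service 31 + fixed 10 = 41
{E}: service 39 + fixed 4 = 43
{A, B, C, D, E}: service 16 + fixed 51 = 67
No other subset beats 38.

Open A and E; minimum total cost 38.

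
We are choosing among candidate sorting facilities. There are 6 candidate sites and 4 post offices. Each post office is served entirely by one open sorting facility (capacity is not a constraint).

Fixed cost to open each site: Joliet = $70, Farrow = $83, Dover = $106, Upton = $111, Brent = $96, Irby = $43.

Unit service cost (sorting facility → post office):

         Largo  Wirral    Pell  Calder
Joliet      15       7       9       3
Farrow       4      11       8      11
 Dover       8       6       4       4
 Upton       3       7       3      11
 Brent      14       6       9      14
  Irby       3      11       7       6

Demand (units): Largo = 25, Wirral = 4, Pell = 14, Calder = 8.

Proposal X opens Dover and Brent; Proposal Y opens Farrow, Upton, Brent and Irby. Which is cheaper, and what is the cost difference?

Proposal X is cheaper by 8.

Proposal X: {Dover, Brent}: Largo→Dover 8·25=200, Wirral→Dover 6·4=24, Pell→Dover 4·14=56, Calder→Dover 4·8=32. Service 312; fixed 202; total 514.
Proposal Y: {Farrow, Upton, Brent, Irby}: Largo→Upton 3·25=75, Wirral→Brent 6·4=24, Pell→Upton 3·14=42, Calder→Irby 6·8=48. Service 189; fixed 333; total 522.
Difference: |514 − 522| = 8.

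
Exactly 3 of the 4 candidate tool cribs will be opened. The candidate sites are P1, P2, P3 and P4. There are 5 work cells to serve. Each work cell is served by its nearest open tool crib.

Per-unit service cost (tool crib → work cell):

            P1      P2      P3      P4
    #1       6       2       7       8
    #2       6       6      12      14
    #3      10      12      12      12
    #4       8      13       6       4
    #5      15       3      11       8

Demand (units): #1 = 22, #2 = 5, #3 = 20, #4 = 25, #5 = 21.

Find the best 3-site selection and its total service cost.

Choose P1, P2 and P4; total service cost 437.

With exactly 3 open, each work cell uses its cheapest among the chosen.
{P1, P2, P4}: #1→P2 2·22=44, #2→P1 6·5=30, #3→P1 10·20=200, #4→P4 4·25=100, #5→P2 3·21=63. Service cost 437.
{P2, P3, P4}: service cost 477
{P1, P2, P3}: service cost 487
Among all 4 size-3 choices, {P1, P2, P4} is lowest.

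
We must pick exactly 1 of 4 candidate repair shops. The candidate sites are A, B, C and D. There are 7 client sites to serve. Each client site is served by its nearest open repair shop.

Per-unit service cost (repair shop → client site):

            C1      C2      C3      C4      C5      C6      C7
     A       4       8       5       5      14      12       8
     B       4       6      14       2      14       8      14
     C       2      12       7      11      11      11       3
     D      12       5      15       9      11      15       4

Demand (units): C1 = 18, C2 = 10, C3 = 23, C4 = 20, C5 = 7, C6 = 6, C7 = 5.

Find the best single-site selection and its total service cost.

With exactly 1 open, each client site uses its cheapest among the chosen.
{A}: C1→A 4·18=72, C2→A 8·10=80, C3→A 5·23=115, C4→A 5·20=100, C5→A 14·7=98, C6→A 12·6=72, C7→A 8·5=40. Service cost 577.
{C}: service cost 695
{B}: service cost 710
Among all 4 size-1 choices, {A} is lowest.

Choose A only; total service cost 577.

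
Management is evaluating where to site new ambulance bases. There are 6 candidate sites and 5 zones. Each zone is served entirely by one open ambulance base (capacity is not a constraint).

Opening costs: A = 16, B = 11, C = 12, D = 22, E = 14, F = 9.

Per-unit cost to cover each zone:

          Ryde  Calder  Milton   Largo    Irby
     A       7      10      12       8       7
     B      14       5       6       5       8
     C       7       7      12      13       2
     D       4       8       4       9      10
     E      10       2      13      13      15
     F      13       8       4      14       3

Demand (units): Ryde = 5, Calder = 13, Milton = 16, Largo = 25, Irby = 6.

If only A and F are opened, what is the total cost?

Each zone is assigned to its cheapest site among the open ones.
{A, F}: Ryde→A 7·5=35, Calder→F 8·13=104, Milton→F 4·16=64, Largo→A 8·25=200, Irby→F 3·6=18. Service 421; fixed 25; total 446.

Total cost: 446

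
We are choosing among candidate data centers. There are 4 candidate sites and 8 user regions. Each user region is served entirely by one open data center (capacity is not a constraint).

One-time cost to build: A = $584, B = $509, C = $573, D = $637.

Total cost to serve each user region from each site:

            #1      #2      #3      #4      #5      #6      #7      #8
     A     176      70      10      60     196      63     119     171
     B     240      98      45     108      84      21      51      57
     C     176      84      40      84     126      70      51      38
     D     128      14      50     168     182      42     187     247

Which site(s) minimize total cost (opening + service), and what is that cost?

Open B only; minimum total cost 1213.

For any fixed open set, each user region goes to its cheapest open site; total = fixed + service.
{B}: #1→B 240, #2→B 98, #3→B 45, #4→B 108, #5→B 84, #6→B 21, #7→B 51, #8→B 57. Service 704; fixed 509; total 1213.
{C}: service 669 + fixed 573 = 1242
{A}: #1→A 176, #2→A 70, #3→A 10, #4→A 60, #5→A 196, #6→A 63, #7→A 119, #8→A 171. Service 865; fixed 584; total 1449.
{A, B, C, D}: #1→D 128, #2→D 14, #3→A 10, #4→A 60, #5→B 84, #6→B 21, #7→B 51, #8→C 38. Service 406; fixed 2303; total 2709.
No other subset beats 1213.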